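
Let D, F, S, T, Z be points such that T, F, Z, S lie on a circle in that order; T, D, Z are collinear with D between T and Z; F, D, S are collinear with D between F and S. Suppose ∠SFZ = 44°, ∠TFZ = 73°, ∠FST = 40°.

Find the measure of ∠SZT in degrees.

1. ∠STZ = 44°  [same arc ZS]
2. ∠TSZ = 107°  [cyclic TFZS, opposite ∠F+∠S]
3. ∠SZT = 29°  [△TZS]

∠SZT = 29°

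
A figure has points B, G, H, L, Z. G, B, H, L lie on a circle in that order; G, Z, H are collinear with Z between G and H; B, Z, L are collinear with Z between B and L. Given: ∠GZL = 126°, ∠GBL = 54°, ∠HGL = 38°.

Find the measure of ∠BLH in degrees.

1. ∠HZL = 54°  [linear pair at Z on GH]
2. ∠GHL = 54°  [same arc GL]
3. ∠BLH = 72°  [△HZL]

∠BLH = 72°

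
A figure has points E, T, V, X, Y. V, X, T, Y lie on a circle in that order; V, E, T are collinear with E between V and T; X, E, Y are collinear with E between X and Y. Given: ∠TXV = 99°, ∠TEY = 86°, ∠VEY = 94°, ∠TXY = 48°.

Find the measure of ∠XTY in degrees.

∠XTY = 89°

1. ∠TYV = 81°  [cyclic VXTY, opposite ∠X+∠Y]
2. ∠TVY = 48°  [same arc TY]
3. ∠VTY = 51°  [△VTY]
4. ∠TYX = 43°  [△TEY]
5. ∠XTY = 89°  [△XTY]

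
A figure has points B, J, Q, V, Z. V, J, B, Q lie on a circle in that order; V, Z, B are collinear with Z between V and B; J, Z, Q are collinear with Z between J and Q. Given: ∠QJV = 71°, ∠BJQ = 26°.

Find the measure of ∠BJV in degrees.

1. ∠QBV = 71°  [same arc VQ]
2. ∠BVQ = 26°  [same arc BQ]
3. ∠BQV = 83°  [△VBQ]
4. ∠BJV = 97°  [cyclic VJBQ, opposite ∠J+∠Q]

∠BJV = 97°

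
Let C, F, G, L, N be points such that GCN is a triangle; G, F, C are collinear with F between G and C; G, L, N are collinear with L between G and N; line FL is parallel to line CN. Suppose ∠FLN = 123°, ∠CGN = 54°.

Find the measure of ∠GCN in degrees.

1. ∠FLG = 57°  [linear pair at L on GN]
2. ∠FGL = 54°  [F on GC, L on GN]
3. ∠GFL = 69°  [△GFL]
4. ∠GCN = 69°  [FL∥CN, corresponding at F]

∠GCN = 69°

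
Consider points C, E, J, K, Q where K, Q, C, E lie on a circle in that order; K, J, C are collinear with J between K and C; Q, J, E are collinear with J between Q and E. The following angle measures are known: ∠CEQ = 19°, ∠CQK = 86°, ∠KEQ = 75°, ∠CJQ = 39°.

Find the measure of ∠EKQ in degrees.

∠EKQ = 85°

1. ∠CKQ = 19°  [same arc QC]
2. ∠KJQ = 141°  [linear pair at J on KC]
3. ∠EQK = 20°  [△KJQ]
4. ∠EKQ = 85°  [△KQE]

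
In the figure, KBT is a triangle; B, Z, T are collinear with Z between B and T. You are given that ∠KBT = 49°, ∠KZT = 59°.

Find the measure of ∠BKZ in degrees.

∠BKZ = 10°

1. ∠KBZ = 49°  [Z on ray BT]
2. ∠BZK = 121°  [linear pair at Z on BT]
3. ∠BKZ = 10°  [△KBZ]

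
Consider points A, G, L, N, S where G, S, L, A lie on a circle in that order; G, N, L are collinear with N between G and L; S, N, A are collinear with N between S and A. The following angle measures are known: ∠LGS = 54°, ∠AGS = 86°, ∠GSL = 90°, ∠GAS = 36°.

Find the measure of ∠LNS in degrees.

1. ∠LAS = 54°  [same arc SL]
2. ∠GLS = 36°  [△GSL]
3. ∠ALS = 94°  [cyclic GSLA, opposite ∠G+∠L]
4. ∠ASL = 32°  [△SLA]
5. ∠LNS = 112°  [△SNL]

∠LNS = 112°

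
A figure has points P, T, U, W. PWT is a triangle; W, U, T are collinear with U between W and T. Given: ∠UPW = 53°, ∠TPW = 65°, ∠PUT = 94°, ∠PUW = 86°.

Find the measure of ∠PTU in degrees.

∠PTU = 74°

1. ∠PWU = 41°  [△PWU]
2. ∠PWT = 41°  [U on ray WT]
3. ∠PTW = 74°  [△PWT]
4. ∠PTU = 74°  [U on ray TW]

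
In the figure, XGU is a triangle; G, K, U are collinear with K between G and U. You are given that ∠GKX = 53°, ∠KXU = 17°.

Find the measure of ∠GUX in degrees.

∠GUX = 36°

1. ∠UKX = 127°  [linear pair at K on GU]
2. ∠KUX = 36°  [△XKU]
3. ∠GUX = 36°  [K on ray UG]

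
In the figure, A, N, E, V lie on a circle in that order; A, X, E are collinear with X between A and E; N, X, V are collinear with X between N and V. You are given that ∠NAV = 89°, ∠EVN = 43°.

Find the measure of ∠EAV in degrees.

1. ∠NEV = 91°  [cyclic ANEV, opposite ∠A+∠E]
2. ∠ENV = 46°  [△NEV]
3. ∠EAV = 46°  [same arc EV]

∠EAV = 46°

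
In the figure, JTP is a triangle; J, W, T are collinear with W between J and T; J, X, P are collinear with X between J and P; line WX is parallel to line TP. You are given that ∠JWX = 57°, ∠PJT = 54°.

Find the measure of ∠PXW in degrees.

∠PXW = 111°

1. ∠JTP = 57°  [WX∥TP, corresponding at W]
2. ∠JPT = 69°  [△JTP]
3. ∠JXW = 69°  [WX∥TP, corresponding at X]
4. ∠PXW = 111°  [linear pair at X on JP]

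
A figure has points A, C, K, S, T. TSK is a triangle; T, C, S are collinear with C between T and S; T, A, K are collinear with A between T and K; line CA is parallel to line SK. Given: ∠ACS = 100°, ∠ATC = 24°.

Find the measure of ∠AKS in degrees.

∠AKS = 76°

1. ∠ACT = 80°  [linear pair at C on TS]
2. ∠CAT = 76°  [△TCA]
3. ∠CAK = 104°  [linear pair at A on TK]
4. ∠AKS = 76°  [CA∥SK, co-interior at K–A]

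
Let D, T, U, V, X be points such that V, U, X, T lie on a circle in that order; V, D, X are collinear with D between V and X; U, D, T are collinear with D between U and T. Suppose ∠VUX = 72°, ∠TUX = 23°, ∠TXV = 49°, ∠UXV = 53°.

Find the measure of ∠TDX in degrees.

1. ∠UVX = 55°  [△VUX]
2. ∠UTX = 55°  [same arc UX]
3. ∠TDX = 76°  [△XDT]

∠TDX = 76°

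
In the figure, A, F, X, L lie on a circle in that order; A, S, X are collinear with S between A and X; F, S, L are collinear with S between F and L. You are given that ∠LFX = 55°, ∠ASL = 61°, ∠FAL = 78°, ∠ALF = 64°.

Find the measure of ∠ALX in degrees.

1. ∠LAX = 55°  [same arc XL]
2. ∠AFL = 38°  [△AFL]
3. ∠AXL = 38°  [same arc AL]
4. ∠ALX = 87°  [△AXL]

∠ALX = 87°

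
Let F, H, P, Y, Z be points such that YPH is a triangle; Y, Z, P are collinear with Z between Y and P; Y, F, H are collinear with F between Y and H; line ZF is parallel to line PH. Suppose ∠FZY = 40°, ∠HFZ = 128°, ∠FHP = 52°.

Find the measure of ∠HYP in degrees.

∠HYP = 88°

1. ∠HPY = 40°  [ZF∥PH, corresponding at Z]
2. ∠PHY = 52°  [F on ray HY]
3. ∠HYP = 88°  [△YPH]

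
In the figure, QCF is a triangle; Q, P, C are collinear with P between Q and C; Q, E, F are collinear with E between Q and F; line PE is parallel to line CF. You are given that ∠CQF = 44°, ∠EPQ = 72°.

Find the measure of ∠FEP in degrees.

1. ∠EQP = 44°  [P on QC, E on QF]
2. ∠PEQ = 64°  [△QPE]
3. ∠FEP = 116°  [linear pair at E on QF]

∠FEP = 116°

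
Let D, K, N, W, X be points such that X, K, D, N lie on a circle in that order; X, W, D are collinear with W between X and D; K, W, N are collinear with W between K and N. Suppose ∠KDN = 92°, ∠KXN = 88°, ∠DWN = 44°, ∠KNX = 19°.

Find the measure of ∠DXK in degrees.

1. ∠NKX = 73°  [△XKN]
2. ∠KWX = 44°  [vertical angles at W]
3. ∠DXK = 63°  [△XWK]

∠DXK = 63°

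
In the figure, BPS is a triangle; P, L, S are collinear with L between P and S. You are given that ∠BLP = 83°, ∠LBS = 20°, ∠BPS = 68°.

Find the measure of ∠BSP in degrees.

∠BSP = 63°

1. ∠BLS = 97°  [linear pair at L on PS]
2. ∠BSL = 63°  [△BLS]
3. ∠BSP = 63°  [L on ray SP]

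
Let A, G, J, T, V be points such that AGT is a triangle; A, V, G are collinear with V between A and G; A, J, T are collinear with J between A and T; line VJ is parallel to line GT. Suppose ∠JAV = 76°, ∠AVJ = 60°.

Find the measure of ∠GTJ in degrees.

∠GTJ = 44°

1. ∠AJV = 44°  [△AVJ]
2. ∠TJV = 136°  [linear pair at J on AT]
3. ∠GTJ = 44°  [VJ∥GT, co-interior at T–J]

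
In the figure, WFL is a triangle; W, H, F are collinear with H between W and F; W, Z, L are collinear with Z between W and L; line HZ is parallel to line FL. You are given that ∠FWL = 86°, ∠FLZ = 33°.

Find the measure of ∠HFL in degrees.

∠HFL = 61°

1. ∠FLW = 33°  [Z on ray LW]
2. ∠LFW = 61°  [△WFL]
3. ∠HFL = 61°  [H on ray FW]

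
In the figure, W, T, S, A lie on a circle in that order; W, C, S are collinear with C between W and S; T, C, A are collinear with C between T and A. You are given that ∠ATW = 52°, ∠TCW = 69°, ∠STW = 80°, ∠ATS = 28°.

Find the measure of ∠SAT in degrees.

1. ∠ASW = 52°  [same arc WA]
2. ∠ACS = 69°  [vertical angles at C]
3. ∠SAT = 59°  [△SCA]

∠SAT = 59°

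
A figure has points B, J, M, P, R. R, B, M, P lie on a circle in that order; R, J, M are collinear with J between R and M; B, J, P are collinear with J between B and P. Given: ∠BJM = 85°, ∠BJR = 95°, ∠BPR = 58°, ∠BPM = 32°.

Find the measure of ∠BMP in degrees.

1. ∠BMR = 58°  [same arc RB]
2. ∠MBP = 37°  [△BJM]
3. ∠BMP = 111°  [△BMP]

∠BMP = 111°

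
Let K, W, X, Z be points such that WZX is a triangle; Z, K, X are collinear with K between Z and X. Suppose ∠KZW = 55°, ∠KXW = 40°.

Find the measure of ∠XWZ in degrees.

1. ∠WZX = 55°  [K on ray ZX]
2. ∠WXZ = 40°  [K on ray XZ]
3. ∠XWZ = 85°  [△WZX]

∠XWZ = 85°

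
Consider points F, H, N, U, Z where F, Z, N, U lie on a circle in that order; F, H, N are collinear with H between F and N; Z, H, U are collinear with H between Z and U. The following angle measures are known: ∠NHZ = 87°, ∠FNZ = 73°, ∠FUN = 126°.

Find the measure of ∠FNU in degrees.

∠FNU = 34°

1. ∠FHU = 87°  [vertical angles at H]
2. ∠FUZ = 73°  [same arc FZ]
3. ∠NFU = 20°  [△FHU]
4. ∠FNU = 34°  [△FNU]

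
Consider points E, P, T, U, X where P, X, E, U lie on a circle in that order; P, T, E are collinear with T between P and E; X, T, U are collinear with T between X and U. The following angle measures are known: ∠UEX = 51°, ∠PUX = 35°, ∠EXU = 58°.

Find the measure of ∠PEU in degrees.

∠PEU = 16°

1. ∠UPX = 129°  [cyclic PXEU, opposite ∠P+∠E]
2. ∠PXU = 16°  [△PXU]
3. ∠PEU = 16°  [same arc PU]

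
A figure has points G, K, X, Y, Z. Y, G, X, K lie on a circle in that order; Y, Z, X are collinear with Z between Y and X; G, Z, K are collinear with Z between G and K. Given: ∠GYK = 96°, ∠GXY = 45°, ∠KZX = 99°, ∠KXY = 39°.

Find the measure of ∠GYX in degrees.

1. ∠GZY = 99°  [vertical angles at Z]
2. ∠KGY = 39°  [same arc YK]
3. ∠GYX = 42°  [△YZG]

∠GYX = 42°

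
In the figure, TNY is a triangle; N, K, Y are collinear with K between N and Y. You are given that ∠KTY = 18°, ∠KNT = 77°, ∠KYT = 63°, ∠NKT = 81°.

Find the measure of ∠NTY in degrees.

1. ∠TNY = 77°  [K on ray NY]
2. ∠NYT = 63°  [K on ray YN]
3. ∠NTY = 40°  [△TNY]

∠NTY = 40°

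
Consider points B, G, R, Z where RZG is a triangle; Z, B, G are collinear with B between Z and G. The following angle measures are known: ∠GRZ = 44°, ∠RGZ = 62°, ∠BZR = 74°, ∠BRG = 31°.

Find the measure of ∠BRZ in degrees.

∠BRZ = 13°

1. ∠BGR = 62°  [B on ray GZ]
2. ∠GBR = 87°  [△RBG]
3. ∠RBZ = 93°  [linear pair at B on ZG]
4. ∠BRZ = 13°  [△RZB]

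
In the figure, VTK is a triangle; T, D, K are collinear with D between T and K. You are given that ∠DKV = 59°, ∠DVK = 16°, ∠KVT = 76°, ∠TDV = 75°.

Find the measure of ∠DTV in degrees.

∠DTV = 45°

1. ∠TKV = 59°  [D on ray KT]
2. ∠KTV = 45°  [△VTK]
3. ∠DTV = 45°  [D on ray TK]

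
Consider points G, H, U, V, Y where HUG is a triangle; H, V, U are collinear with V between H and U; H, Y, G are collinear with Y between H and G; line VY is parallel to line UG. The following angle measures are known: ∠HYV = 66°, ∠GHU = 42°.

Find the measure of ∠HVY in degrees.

1. ∠HGU = 66°  [VY∥UG, corresponding at Y]
2. ∠GUH = 72°  [△HUG]
3. ∠HVY = 72°  [VY∥UG, corresponding at V]

∠HVY = 72°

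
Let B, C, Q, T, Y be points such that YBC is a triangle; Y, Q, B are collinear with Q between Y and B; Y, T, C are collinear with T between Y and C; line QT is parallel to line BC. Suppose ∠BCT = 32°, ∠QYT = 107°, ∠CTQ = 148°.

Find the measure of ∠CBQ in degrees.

1. ∠BCY = 32°  [T on ray CY]
2. ∠BYC = 107°  [Q on YB, T on YC]
3. ∠CBY = 41°  [△YBC]
4. ∠CBQ = 41°  [Q on ray BY]

∠CBQ = 41°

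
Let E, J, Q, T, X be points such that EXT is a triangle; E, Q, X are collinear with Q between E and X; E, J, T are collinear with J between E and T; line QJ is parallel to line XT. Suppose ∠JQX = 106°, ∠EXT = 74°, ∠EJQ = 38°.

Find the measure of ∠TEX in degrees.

∠TEX = 68°

1. ∠EQJ = 74°  [linear pair at Q on EX]
2. ∠JEQ = 68°  [△EQJ]
3. ∠TEX = 68°  [Q on EX, J on ET]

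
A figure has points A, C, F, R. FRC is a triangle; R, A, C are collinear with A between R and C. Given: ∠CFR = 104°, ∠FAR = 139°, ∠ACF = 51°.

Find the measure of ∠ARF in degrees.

1. ∠FCR = 51°  [A on ray CR]
2. ∠CRF = 25°  [△FRC]
3. ∠ARF = 25°  [A on ray RC]

∠ARF = 25°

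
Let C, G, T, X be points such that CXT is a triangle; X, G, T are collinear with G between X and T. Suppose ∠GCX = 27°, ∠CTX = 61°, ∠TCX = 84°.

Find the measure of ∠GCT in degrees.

1. ∠CXT = 35°  [△CXT]
2. ∠CTG = 61°  [G on ray TX]
3. ∠CXG = 35°  [G on ray XT]
4. ∠CGX = 118°  [△CXG]
5. ∠CGT = 62°  [linear pair at G on XT]
6. ∠GCT = 57°  [△CGT]

∠GCT = 57°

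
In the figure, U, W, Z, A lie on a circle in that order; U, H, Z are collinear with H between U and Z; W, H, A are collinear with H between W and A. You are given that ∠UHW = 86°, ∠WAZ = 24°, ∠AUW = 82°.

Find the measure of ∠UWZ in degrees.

1. ∠WHZ = 94°  [linear pair at H on UZ]
2. ∠WUZ = 24°  [same arc WZ]
3. ∠AZW = 98°  [cyclic UWZA, opposite ∠U+∠Z]
4. ∠AWZ = 58°  [△WZA]
5. ∠UZW = 28°  [△WHZ]
6. ∠UWZ = 128°  [△UWZ]

∠UWZ = 128°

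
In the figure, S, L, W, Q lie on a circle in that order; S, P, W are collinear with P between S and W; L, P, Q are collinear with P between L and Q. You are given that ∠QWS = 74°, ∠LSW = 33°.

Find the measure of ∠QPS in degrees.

1. ∠LQW = 33°  [same arc LW]
2. ∠QPW = 73°  [△WPQ]
3. ∠QPS = 107°  [linear pair at P on SW]

∠QPS = 107°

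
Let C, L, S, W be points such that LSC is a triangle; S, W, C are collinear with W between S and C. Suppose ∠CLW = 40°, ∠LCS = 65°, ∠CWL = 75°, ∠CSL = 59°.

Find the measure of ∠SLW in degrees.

1. ∠LWS = 105°  [linear pair at W on SC]
2. ∠LSW = 59°  [W on ray SC]
3. ∠SLW = 16°  [△LSW]

∠SLW = 16°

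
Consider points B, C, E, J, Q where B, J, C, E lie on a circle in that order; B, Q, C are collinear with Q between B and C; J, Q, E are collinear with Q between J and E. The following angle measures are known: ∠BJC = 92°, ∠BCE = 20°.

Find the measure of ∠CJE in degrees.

1. ∠BEC = 88°  [cyclic BJCE, opposite ∠J+∠E]
2. ∠CBE = 72°  [△BCE]
3. ∠CJE = 72°  [same arc CE]

∠CJE = 72°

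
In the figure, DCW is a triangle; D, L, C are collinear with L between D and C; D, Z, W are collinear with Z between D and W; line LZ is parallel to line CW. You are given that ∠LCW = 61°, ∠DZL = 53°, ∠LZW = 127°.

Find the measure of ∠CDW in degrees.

∠CDW = 66°

1. ∠DCW = 61°  [L on ray CD]
2. ∠CWD = 53°  [LZ∥CW, corresponding at Z]
3. ∠CDW = 66°  [△DCW]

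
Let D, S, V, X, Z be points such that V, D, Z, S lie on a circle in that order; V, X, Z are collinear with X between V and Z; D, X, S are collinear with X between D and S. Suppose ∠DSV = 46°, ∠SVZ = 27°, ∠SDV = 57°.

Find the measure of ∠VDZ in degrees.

∠VDZ = 84°

1. ∠SZV = 57°  [same arc VS]
2. ∠VSZ = 96°  [△VZS]
3. ∠VDZ = 84°  [cyclic VDZS, opposite ∠D+∠S]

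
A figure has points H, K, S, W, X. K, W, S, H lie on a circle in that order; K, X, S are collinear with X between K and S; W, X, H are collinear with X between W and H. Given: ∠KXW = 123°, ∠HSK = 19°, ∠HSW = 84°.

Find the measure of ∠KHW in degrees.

1. ∠HWK = 19°  [same arc KH]
2. ∠HKW = 96°  [cyclic KWSH, opposite ∠K+∠S]
3. ∠KHW = 65°  [△KWH]

∠KHW = 65°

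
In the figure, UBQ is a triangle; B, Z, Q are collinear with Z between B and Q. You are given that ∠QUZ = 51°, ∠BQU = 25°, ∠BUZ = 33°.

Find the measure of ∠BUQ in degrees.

1. ∠UQZ = 25°  [Z on ray QB]
2. ∠QZU = 104°  [△UZQ]
3. ∠BZU = 76°  [linear pair at Z on BQ]
4. ∠UBZ = 71°  [△UBZ]
5. ∠QBU = 71°  [Z on ray BQ]
6. ∠BUQ = 84°  [△UBQ]

∠BUQ = 84°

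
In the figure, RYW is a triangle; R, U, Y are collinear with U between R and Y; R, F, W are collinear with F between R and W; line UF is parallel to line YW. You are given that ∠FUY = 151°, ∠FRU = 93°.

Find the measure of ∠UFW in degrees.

1. ∠FUR = 29°  [linear pair at U on RY]
2. ∠RFU = 58°  [△RUF]
3. ∠UFW = 122°  [linear pair at F on RW]

∠UFW = 122°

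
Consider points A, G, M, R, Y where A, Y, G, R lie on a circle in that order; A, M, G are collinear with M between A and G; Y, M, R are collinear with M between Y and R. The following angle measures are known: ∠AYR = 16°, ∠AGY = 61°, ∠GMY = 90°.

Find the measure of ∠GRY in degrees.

1. ∠AGR = 16°  [same arc AR]
2. ∠AMR = 90°  [vertical angles at M]
3. ∠GMR = 90°  [linear pair at M on AG]
4. ∠GRY = 74°  [△GMR]

∠GRY = 74°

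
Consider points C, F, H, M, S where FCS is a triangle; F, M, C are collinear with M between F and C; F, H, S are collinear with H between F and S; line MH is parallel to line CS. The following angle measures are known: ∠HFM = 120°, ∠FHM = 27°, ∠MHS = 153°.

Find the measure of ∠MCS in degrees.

1. ∠FMH = 33°  [△FMH]
2. ∠CMH = 147°  [linear pair at M on FC]
3. ∠MCS = 33°  [MH∥CS, co-interior at C–M]

∠MCS = 33°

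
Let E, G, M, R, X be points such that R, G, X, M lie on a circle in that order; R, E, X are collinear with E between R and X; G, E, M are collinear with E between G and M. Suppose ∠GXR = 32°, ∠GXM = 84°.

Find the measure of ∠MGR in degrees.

1. ∠GMR = 32°  [same arc RG]
2. ∠GRM = 96°  [cyclic RGXM, opposite ∠R+∠X]
3. ∠MGR = 52°  [△RGM]

∠MGR = 52°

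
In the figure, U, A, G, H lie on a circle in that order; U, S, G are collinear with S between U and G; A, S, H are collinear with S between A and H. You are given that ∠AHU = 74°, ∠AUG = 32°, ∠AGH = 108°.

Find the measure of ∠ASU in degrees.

∠ASU = 114°

1. ∠AGU = 74°  [same arc UA]
2. ∠AHG = 32°  [same arc AG]
3. ∠GAH = 40°  [△AGH]
4. ∠ASG = 66°  [△ASG]
5. ∠ASU = 114°  [linear pair at S on UG]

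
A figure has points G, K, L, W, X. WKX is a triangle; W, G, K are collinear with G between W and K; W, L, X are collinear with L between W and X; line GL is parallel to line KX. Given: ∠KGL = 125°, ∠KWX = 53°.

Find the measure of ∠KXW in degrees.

1. ∠LGW = 55°  [linear pair at G on WK]
2. ∠GWL = 53°  [G on WK, L on WX]
3. ∠GLW = 72°  [△WGL]
4. ∠KXW = 72°  [GL∥KX, corresponding at L]

∠KXW = 72°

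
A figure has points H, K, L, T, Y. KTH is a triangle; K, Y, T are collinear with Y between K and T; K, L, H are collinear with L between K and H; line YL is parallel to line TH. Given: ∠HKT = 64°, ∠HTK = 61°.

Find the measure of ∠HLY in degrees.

1. ∠KHT = 55°  [△KTH]
2. ∠KLY = 55°  [YL∥TH, corresponding at L]
3. ∠HLY = 125°  [linear pair at L on KH]

∠HLY = 125°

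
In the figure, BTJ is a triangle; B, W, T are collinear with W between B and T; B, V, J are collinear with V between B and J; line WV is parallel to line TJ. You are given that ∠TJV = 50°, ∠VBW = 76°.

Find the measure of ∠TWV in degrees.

∠TWV = 126°

1. ∠BJT = 50°  [V on ray JB]
2. ∠JBT = 76°  [W on BT, V on BJ]
3. ∠BTJ = 54°  [△BTJ]
4. ∠BWV = 54°  [WV∥TJ, corresponding at W]
5. ∠TWV = 126°  [linear pair at W on BT]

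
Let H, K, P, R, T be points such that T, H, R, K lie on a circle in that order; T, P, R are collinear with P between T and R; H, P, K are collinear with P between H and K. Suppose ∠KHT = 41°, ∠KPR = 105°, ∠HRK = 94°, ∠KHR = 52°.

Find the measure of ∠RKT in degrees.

∠RKT = 87°

1. ∠KRT = 41°  [same arc TK]
2. ∠KTR = 52°  [same arc RK]
3. ∠RKT = 87°  [△TRK]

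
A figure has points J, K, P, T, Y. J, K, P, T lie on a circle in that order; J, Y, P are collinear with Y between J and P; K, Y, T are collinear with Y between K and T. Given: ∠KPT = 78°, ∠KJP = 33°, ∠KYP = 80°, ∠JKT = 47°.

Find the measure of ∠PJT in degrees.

∠PJT = 69°

1. ∠KJT = 102°  [cyclic JKPT, opposite ∠J+∠P]
2. ∠JYT = 80°  [vertical angles at Y]
3. ∠JTK = 31°  [△JKT]
4. ∠PJT = 69°  [△JYT]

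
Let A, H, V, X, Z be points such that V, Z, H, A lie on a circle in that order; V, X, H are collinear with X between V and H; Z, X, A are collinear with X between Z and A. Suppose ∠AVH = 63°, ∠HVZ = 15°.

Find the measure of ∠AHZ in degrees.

∠AHZ = 102°

1. ∠AZH = 63°  [same arc HA]
2. ∠HAZ = 15°  [same arc ZH]
3. ∠AHZ = 102°  [△ZHA]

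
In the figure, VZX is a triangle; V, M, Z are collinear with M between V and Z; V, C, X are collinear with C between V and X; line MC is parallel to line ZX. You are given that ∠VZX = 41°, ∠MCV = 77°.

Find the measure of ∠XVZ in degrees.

∠XVZ = 62°

1. ∠CMV = 41°  [MC∥ZX, corresponding at M]
2. ∠CVM = 62°  [△VMC]
3. ∠XVZ = 62°  [M on VZ, C on VX]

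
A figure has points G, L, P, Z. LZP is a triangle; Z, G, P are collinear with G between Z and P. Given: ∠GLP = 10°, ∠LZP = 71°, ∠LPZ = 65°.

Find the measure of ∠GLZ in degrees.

∠GLZ = 34°

1. ∠GZL = 71°  [G on ray ZP]
2. ∠GPL = 65°  [G on ray PZ]
3. ∠LGP = 105°  [△LGP]
4. ∠LGZ = 75°  [linear pair at G on ZP]
5. ∠GLZ = 34°  [△LZG]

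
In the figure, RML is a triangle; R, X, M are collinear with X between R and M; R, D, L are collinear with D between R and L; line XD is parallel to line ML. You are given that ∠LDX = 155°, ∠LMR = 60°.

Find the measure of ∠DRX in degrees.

1. ∠RDX = 25°  [linear pair at D on RL]
2. ∠DXR = 60°  [XD∥ML, corresponding at X]
3. ∠DRX = 95°  [△RXD]

∠DRX = 95°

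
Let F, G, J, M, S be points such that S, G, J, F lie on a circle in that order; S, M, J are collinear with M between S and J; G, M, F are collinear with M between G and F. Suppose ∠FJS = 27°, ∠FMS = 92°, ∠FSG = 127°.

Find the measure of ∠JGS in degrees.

∠JGS = 89°

1. ∠FGS = 27°  [same arc SF]
2. ∠GMJ = 92°  [vertical angles at M]
3. ∠GFS = 26°  [△SGF]
4. ∠GMS = 88°  [linear pair at M on SJ]
5. ∠GJS = 26°  [same arc SG]
6. ∠GSJ = 65°  [△SMG]
7. ∠JGS = 89°  [△SGJ]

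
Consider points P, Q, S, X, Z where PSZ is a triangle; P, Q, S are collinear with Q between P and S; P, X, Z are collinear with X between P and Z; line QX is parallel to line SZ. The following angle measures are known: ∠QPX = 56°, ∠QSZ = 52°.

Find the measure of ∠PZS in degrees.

∠PZS = 72°

1. ∠SPZ = 56°  [Q on PS, X on PZ]
2. ∠PSZ = 52°  [Q on ray SP]
3. ∠PZS = 72°  [△PSZ]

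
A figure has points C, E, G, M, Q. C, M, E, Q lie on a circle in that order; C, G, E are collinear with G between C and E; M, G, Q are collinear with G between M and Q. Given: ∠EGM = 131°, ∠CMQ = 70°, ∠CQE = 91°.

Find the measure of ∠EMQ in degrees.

1. ∠CEQ = 70°  [same arc CQ]
2. ∠ECQ = 19°  [△CEQ]
3. ∠EMQ = 19°  [same arc EQ]

∠EMQ = 19°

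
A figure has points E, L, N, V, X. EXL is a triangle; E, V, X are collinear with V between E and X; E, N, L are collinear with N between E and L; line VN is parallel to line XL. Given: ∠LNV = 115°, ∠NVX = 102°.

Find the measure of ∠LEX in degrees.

∠LEX = 37°

1. ∠ENV = 65°  [linear pair at N on EL]
2. ∠EVN = 78°  [linear pair at V on EX]
3. ∠NEV = 37°  [△EVN]
4. ∠LEX = 37°  [V on EX, N on EL]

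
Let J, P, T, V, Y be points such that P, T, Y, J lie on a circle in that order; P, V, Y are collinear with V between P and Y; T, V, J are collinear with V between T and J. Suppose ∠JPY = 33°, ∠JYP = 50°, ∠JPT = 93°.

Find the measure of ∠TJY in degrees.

1. ∠JTY = 33°  [same arc YJ]
2. ∠JYT = 87°  [cyclic PTYJ, opposite ∠P+∠Y]
3. ∠TJY = 60°  [△TYJ]

∠TJY = 60°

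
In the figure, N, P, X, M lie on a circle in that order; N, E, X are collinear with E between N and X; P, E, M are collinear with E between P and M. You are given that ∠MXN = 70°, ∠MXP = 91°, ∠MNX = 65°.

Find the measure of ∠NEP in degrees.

∠NEP = 86°

1. ∠MPN = 70°  [same arc NM]
2. ∠NMX = 45°  [△NXM]
3. ∠MNP = 89°  [cyclic NPXM, opposite ∠N+∠X]
4. ∠NMP = 21°  [△NPM]
5. ∠NPX = 135°  [cyclic NPXM, opposite ∠P+∠M]
6. ∠NXP = 21°  [same arc NP]
7. ∠PNX = 24°  [△NPX]
8. ∠NEP = 86°  [△NEP]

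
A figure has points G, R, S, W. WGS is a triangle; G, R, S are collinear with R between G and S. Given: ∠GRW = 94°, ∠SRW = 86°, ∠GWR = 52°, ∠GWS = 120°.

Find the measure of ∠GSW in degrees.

1. ∠RGW = 34°  [△WGR]
2. ∠SGW = 34°  [R on ray GS]
3. ∠GSW = 26°  [△WGS]

∠GSW = 26°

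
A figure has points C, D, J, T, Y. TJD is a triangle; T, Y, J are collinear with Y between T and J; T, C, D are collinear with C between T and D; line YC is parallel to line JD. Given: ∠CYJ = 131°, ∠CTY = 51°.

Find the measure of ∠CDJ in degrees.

1. ∠CYT = 49°  [linear pair at Y on TJ]
2. ∠TCY = 80°  [△TYC]
3. ∠DCY = 100°  [linear pair at C on TD]
4. ∠CDJ = 80°  [YC∥JD, co-interior at D–C]

∠CDJ = 80°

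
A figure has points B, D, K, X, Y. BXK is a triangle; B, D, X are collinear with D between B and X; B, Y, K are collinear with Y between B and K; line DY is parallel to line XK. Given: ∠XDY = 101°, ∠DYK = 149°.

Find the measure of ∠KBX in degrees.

∠KBX = 70°

1. ∠BDY = 79°  [linear pair at D on BX]
2. ∠BYD = 31°  [linear pair at Y on BK]
3. ∠DBY = 70°  [△BDY]
4. ∠KBX = 70°  [D on BX, Y on BK]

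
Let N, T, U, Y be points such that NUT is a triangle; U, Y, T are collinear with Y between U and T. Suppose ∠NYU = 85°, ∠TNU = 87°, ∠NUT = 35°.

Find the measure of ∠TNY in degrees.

1. ∠NYT = 95°  [linear pair at Y on UT]
2. ∠NTU = 58°  [△NUT]
3. ∠NTY = 58°  [Y on ray TU]
4. ∠TNY = 27°  [△NYT]

∠TNY = 27°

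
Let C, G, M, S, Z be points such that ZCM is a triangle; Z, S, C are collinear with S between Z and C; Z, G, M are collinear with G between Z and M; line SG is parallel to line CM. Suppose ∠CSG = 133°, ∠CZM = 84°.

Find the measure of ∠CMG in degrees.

1. ∠GSZ = 47°  [linear pair at S on ZC]
2. ∠GZS = 84°  [S on ZC, G on ZM]
3. ∠SGZ = 49°  [△ZSG]
4. ∠MGS = 131°  [linear pair at G on ZM]
5. ∠CMG = 49°  [SG∥CM, co-interior at M–G]

∠CMG = 49°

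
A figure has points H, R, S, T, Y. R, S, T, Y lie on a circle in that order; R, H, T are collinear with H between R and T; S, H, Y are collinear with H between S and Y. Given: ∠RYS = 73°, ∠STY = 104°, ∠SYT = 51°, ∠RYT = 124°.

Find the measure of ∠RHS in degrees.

1. ∠SRY = 76°  [cyclic RSTY, opposite ∠R+∠T]
2. ∠SRT = 51°  [same arc ST]
3. ∠RSY = 31°  [△RSY]
4. ∠RHS = 98°  [△RHS]

∠RHS = 98°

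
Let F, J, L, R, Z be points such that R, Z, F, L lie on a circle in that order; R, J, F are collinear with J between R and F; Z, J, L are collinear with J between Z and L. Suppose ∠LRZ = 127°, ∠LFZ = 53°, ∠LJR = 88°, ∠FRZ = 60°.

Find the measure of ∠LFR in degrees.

1. ∠FJL = 92°  [linear pair at J on RF]
2. ∠FLZ = 60°  [same arc ZF]
3. ∠LFR = 28°  [△FJL]

∠LFR = 28°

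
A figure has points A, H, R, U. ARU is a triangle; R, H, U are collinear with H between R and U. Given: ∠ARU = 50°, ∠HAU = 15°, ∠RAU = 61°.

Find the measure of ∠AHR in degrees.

∠AHR = 84°

1. ∠AUR = 69°  [△ARU]
2. ∠AUH = 69°  [H on ray UR]
3. ∠AHU = 96°  [△AHU]
4. ∠AHR = 84°  [linear pair at H on RU]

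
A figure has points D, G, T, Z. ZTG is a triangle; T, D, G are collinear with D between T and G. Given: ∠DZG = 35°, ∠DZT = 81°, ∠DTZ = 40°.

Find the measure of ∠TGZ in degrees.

∠TGZ = 24°

1. ∠TDZ = 59°  [△ZTD]
2. ∠GDZ = 121°  [linear pair at D on TG]
3. ∠DGZ = 24°  [△ZDG]
4. ∠TGZ = 24°  [D on ray GT]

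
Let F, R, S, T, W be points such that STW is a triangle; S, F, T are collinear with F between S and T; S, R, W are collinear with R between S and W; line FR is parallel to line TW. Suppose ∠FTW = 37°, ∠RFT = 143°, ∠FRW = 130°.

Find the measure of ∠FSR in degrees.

1. ∠RFS = 37°  [linear pair at F on ST]
2. ∠FRS = 50°  [linear pair at R on SW]
3. ∠FSR = 93°  [△SFR]

∠FSR = 93°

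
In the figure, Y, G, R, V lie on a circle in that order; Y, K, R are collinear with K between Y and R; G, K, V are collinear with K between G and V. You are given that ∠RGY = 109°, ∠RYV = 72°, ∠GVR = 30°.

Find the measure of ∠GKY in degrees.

∠GKY = 113°

1. ∠RVY = 71°  [cyclic YGRV, opposite ∠G+∠V]
2. ∠VRY = 37°  [△YRV]
3. ∠GYR = 30°  [same arc GR]
4. ∠VGY = 37°  [same arc YV]
5. ∠GKY = 113°  [△YKG]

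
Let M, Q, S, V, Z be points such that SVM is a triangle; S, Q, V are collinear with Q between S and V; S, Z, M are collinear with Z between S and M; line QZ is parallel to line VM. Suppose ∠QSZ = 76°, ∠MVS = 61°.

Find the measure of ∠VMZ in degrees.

1. ∠MSV = 76°  [Q on SV, Z on SM]
2. ∠SMV = 43°  [△SVM]
3. ∠VMZ = 43°  [Z on ray MS]

∠VMZ = 43°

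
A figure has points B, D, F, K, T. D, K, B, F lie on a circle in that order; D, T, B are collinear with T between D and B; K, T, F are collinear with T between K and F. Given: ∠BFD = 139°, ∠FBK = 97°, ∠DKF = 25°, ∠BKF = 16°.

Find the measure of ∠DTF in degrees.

∠DTF = 92°

1. ∠FDK = 83°  [cyclic DKBF, opposite ∠D+∠B]
2. ∠DFK = 72°  [△DKF]
3. ∠BDF = 16°  [same arc BF]
4. ∠DTF = 92°  [△DTF]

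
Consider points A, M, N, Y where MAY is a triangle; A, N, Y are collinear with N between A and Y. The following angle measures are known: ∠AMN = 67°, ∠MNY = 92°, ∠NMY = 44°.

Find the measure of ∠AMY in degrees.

∠AMY = 111°

1. ∠MYN = 44°  [△MNY]
2. ∠ANM = 88°  [linear pair at N on AY]
3. ∠AYM = 44°  [N on ray YA]
4. ∠MAN = 25°  [△MAN]
5. ∠MAY = 25°  [N on ray AY]
6. ∠AMY = 111°  [△MAY]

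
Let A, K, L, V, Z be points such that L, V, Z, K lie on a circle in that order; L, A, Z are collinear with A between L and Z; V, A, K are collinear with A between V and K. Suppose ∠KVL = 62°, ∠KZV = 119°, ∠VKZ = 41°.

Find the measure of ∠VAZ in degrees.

1. ∠VLZ = 41°  [same arc VZ]
2. ∠LAV = 77°  [△LAV]
3. ∠VAZ = 103°  [linear pair at A on LZ]

∠VAZ = 103°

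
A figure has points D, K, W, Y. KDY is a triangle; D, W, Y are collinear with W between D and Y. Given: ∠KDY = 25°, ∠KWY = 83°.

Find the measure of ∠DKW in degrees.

1. ∠KDW = 25°  [W on ray DY]
2. ∠DWK = 97°  [linear pair at W on DY]
3. ∠DKW = 58°  [△KDW]

∠DKW = 58°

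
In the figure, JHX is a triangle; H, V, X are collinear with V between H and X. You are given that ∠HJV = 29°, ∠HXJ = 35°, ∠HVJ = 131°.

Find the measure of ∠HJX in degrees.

1. ∠JHV = 20°  [△JHV]
2. ∠JHX = 20°  [V on ray HX]
3. ∠HJX = 125°  [△JHX]

∠HJX = 125°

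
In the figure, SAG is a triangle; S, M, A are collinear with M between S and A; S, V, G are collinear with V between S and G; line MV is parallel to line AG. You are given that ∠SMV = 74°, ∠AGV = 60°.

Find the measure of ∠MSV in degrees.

1. ∠GAS = 74°  [MV∥AG, corresponding at M]
2. ∠AGS = 60°  [V on ray GS]
3. ∠ASG = 46°  [△SAG]
4. ∠MSV = 46°  [M on SA, V on SG]

∠MSV = 46°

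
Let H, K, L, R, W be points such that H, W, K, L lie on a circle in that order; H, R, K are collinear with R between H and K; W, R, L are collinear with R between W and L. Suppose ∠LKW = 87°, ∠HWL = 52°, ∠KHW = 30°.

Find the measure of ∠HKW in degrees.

∠HKW = 35°

1. ∠LHW = 93°  [cyclic HWKL, opposite ∠H+∠K]
2. ∠HLW = 35°  [△HWL]
3. ∠HKW = 35°  [same arc HW]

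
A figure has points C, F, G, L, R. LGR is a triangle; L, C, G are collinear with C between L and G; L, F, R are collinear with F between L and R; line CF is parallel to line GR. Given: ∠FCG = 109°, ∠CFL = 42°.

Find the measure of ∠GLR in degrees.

∠GLR = 67°

1. ∠FCL = 71°  [linear pair at C on LG]
2. ∠CLF = 67°  [△LCF]
3. ∠GLR = 67°  [C on LG, F on LR]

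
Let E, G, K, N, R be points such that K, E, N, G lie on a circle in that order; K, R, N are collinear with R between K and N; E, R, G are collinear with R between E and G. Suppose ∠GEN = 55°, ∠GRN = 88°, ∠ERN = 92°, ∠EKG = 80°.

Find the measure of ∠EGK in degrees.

∠EGK = 33°

1. ∠GKN = 55°  [same arc NG]
2. ∠GRK = 92°  [linear pair at R on KN]
3. ∠EGK = 33°  [△KRG]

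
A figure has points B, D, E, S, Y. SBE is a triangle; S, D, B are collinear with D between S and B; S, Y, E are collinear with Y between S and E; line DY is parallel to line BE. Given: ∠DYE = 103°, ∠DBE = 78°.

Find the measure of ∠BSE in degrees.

1. ∠DYS = 77°  [linear pair at Y on SE]
2. ∠EBS = 78°  [D on ray BS]
3. ∠BES = 77°  [DY∥BE, corresponding at Y]
4. ∠BSE = 25°  [△SBE]

∠BSE = 25°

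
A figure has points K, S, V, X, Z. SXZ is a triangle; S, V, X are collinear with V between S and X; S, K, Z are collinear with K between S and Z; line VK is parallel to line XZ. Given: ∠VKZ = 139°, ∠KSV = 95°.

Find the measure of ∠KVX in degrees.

1. ∠SKV = 41°  [linear pair at K on SZ]
2. ∠KVS = 44°  [△SVK]
3. ∠KVX = 136°  [linear pair at V on SX]

∠KVX = 136°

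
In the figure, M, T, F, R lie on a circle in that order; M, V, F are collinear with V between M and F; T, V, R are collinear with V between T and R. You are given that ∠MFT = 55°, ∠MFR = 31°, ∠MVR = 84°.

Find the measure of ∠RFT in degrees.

1. ∠MRT = 55°  [same arc MT]
2. ∠MTR = 31°  [same arc MR]
3. ∠RMT = 94°  [△MTR]
4. ∠RFT = 86°  [cyclic MTFR, opposite ∠M+∠F]

∠RFT = 86°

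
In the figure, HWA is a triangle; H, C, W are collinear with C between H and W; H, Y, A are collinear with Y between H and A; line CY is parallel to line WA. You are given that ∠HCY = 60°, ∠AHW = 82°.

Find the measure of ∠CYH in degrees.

1. ∠AWH = 60°  [CY∥WA, corresponding at C]
2. ∠HAW = 38°  [△HWA]
3. ∠CYH = 38°  [CY∥WA, corresponding at Y]

∠CYH = 38°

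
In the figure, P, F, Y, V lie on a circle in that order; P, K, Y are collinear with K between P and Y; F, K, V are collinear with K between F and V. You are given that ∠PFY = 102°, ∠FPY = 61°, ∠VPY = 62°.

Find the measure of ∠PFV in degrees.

1. ∠PVY = 78°  [cyclic PFYV, opposite ∠F+∠V]
2. ∠PYV = 40°  [△PYV]
3. ∠PFV = 40°  [same arc PV]

∠PFV = 40°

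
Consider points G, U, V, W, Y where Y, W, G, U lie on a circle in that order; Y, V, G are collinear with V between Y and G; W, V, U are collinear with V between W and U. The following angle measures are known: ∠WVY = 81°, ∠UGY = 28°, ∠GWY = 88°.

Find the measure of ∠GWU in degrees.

∠GWU = 60°

1. ∠GUY = 92°  [cyclic YWGU, opposite ∠W+∠U]
2. ∠GYU = 60°  [△YGU]
3. ∠GWU = 60°  [same arc GU]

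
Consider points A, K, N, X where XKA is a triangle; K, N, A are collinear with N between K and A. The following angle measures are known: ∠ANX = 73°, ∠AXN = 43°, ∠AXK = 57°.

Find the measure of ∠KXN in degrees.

∠KXN = 14°

1. ∠NAX = 64°  [△XNA]
2. ∠KNX = 107°  [linear pair at N on KA]
3. ∠KAX = 64°  [N on ray AK]
4. ∠AKX = 59°  [△XKA]
5. ∠NKX = 59°  [N on ray KA]
6. ∠KXN = 14°  [△XKN]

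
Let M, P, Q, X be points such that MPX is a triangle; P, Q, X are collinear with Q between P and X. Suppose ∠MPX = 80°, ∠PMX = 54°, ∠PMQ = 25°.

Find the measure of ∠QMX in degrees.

∠QMX = 29°

1. ∠MXP = 46°  [△MPX]
2. ∠MPQ = 80°  [Q on ray PX]
3. ∠MQP = 75°  [△MPQ]
4. ∠MXQ = 46°  [Q on ray XP]
5. ∠MQX = 105°  [linear pair at Q on PX]
6. ∠QMX = 29°  [△MQX]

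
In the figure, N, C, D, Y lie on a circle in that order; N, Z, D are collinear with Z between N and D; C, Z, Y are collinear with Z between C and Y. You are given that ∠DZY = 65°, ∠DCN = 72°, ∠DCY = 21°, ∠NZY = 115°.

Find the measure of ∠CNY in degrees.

1. ∠DYN = 108°  [cyclic NCDY, opposite ∠C+∠Y]
2. ∠DNY = 21°  [same arc DY]
3. ∠CYN = 44°  [△NZY]
4. ∠NDY = 51°  [△NDY]
5. ∠NCY = 51°  [same arc NY]
6. ∠CNY = 85°  [△NCY]

∠CNY = 85°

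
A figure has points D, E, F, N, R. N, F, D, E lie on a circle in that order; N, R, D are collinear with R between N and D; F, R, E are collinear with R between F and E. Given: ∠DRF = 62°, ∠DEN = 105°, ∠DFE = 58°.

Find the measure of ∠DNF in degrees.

1. ∠FDN = 60°  [△FRD]
2. ∠DFN = 75°  [cyclic NFDE, opposite ∠F+∠E]
3. ∠DNF = 45°  [△NFD]

∠DNF = 45°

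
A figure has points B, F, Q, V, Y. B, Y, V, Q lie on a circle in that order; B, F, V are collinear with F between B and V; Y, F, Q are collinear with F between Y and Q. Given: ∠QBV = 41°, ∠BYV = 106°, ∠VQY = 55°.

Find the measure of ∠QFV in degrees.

1. ∠BQV = 74°  [cyclic BYVQ, opposite ∠Y+∠Q]
2. ∠BVQ = 65°  [△BVQ]
3. ∠QFV = 60°  [△VFQ]

∠QFV = 60°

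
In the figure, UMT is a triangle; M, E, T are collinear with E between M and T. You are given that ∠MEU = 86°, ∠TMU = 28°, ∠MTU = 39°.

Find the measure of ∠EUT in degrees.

1. ∠TEU = 94°  [linear pair at E on MT]
2. ∠ETU = 39°  [E on ray TM]
3. ∠EUT = 47°  [△UET]

∠EUT = 47°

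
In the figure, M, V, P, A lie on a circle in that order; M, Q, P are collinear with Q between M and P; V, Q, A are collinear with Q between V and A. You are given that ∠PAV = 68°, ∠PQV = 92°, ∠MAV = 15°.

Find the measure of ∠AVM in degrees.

∠AVM = 24°

1. ∠PMV = 68°  [same arc VP]
2. ∠MQV = 88°  [linear pair at Q on MP]
3. ∠AVM = 24°  [△MQV]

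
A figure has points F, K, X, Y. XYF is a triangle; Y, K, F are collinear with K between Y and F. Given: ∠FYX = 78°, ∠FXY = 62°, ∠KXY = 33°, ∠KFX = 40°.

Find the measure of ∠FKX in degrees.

1. ∠KYX = 78°  [K on ray YF]
2. ∠XKY = 69°  [△XYK]
3. ∠FKX = 111°  [linear pair at K on YF]

∠FKX = 111°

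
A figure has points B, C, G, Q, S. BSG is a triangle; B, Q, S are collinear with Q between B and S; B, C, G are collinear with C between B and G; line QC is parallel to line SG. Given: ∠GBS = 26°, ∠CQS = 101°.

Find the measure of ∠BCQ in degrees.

∠BCQ = 75°

1. ∠CBQ = 26°  [Q on BS, C on BG]
2. ∠BQC = 79°  [linear pair at Q on BS]
3. ∠BCQ = 75°  [△BQC]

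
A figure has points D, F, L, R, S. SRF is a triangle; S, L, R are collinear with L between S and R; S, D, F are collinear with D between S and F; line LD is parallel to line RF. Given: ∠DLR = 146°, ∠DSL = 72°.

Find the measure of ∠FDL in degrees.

∠FDL = 106°

1. ∠DLS = 34°  [linear pair at L on SR]
2. ∠LDS = 74°  [△SLD]
3. ∠FDL = 106°  [linear pair at D on SF]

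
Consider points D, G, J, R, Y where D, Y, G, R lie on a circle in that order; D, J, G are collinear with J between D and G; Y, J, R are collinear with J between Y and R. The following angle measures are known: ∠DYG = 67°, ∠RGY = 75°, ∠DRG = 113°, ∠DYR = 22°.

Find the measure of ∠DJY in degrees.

∠DJY = 98°

1. ∠RDY = 105°  [cyclic DYGR, opposite ∠D+∠G]
2. ∠DRY = 53°  [△DYR]
3. ∠DGY = 53°  [same arc DY]
4. ∠GDY = 60°  [△DYG]
5. ∠DJY = 98°  [△DJY]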